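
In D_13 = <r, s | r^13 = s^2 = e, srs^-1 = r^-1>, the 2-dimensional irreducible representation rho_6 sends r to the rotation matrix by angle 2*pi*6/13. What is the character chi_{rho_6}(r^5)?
chi_{rho_6}(r^5) = 2*cos(2*pi*6*5/13) = -2*cos(5*pi/13)

Details: rho_6(r^5) is rotation by angle 2*pi*6*5/13, whose trace is 2*cos(2*pi*6*5/13) = -2*cos(5*pi/13).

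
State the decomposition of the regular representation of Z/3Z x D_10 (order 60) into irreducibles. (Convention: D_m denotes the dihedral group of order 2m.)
Each irreducible V_i of dimension d_i appears with multiplicity d_i, i.e. rho_reg = (direct sum over all irreducibles V_i) d_i V_i. The irreducible dimensions for Z/3Z x D_10 are 1, 1, 1, 1, 1, 1, 1, 1, 1, 1, 1, 1, 2, 2, 2, 2, 2, 2, 2, 2, 2, 2, 2, 2: 12 irreducibles of dimension 1, each with multiplicity 1; 12 irreducibles of dimension 2, each with multiplicity 2. Total dimension 12*1*1 + 12*2*2 = 60 = |G|.

Explanation: General theorem: in the regular representation of a finite group G, each irreducible appears with multiplicity equal to its dimension. Check: dim(rho_reg) = sum d_i^2 = 1 + 1 + 1 + 1 + 1 + 1 + 1 + 1 + 1 + 1 + 1 + 1 + 4 + 4 + 4 + 4 + 4 + 4 + 4 + 4 + 4 + 4 + 4 + 4 = 60 = |G|.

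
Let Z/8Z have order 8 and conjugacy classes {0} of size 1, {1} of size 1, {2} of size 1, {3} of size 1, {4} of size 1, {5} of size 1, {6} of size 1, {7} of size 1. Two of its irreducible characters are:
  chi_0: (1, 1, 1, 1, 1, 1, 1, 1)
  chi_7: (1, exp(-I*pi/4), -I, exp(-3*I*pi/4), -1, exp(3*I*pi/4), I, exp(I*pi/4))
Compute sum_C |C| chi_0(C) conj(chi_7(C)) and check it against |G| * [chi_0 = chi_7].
Sum = 0; so <chi_0, chi_7> = 0 (distinct irreducibles are orthogonal).

Derivation: Compute term by term over conjugacy classes (|C| * chi_0(C) * conj(chi_7(C))):
  1*(1)*conj(1) + 1*(1)*conj(exp(-I*pi/4)) + 1*(1)*conj(-I) + 1*(1)*conj(exp(-3*I*pi/4)) + 1*(1)*conj(-1) + 1*(1)*conj(exp(3*I*pi/4)) + 1*(1)*conj(I) + 1*(1)*conj(exp(I*pi/4))
  = (1) + (exp(I*pi/4)) + (I) + (exp(3*I*pi/4)) + (-1) + (exp(-3*I*pi/4)) + (-I) + (exp(-I*pi/4))
  = 0.
(Exp terms are combined using exp(i*s)*conj(exp(i*t)) = exp(i*(s-t)), and sums of them are collapsed using the identity that for every m > 1 the m distinct m-th roots of unity sum to 0, e.g. 1 + exp(2*I*pi/3) + exp(-2*I*pi/3) = 0.)
Dividing by |G| = 8 gives 0/8 = 0, matching the row-orthogonality relation <chi_0, chi_7> = [chi_0 = chi_7].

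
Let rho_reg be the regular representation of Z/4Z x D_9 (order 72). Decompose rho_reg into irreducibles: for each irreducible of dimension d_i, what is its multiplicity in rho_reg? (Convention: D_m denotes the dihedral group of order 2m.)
Each irreducible V_i of dimension d_i appears with multiplicity d_i, i.e. rho_reg = (direct sum over all irreducibles V_i) d_i V_i. The irreducible dimensions for Z/4Z x D_9 are 1, 1, 1, 1, 1, 1, 1, 1, 2, 2, 2, 2, 2, 2, 2, 2, 2, 2, 2, 2, 2, 2, 2, 2: 8 irreducibles of dimension 1, each with multiplicity 1; 16 irreducibles of dimension 2, each with multiplicity 2. Total dimension 8*1*1 + 16*2*2 = 72 = |G|.

Justification: General theorem: in the regular representation of a finite group G, each irreducible appears with multiplicity equal to its dimension. Check: dim(rho_reg) = sum d_i^2 = 1 + 1 + 1 + 1 + 1 + 1 + 1 + 1 + 4 + 4 + 4 + 4 + 4 + 4 + 4 + 4 + 4 + 4 + 4 + 4 + 4 + 4 + 4 + 4 = 72 = |G|.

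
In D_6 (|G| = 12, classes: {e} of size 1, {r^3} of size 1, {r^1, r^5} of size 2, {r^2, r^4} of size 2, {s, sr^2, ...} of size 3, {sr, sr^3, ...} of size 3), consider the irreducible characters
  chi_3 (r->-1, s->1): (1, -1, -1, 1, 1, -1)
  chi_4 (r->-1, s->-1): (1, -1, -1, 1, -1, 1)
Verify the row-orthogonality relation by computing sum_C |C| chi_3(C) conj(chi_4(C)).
Sum = 0; so <chi_3, chi_4> = 0 (distinct irreducibles are orthogonal).

Argument: Compute term by term over conjugacy classes (|C| * chi_3(C) * conj(chi_4(C))):
  1*(1)*conj(1) + 1*(-1)*conj(-1) + 2*(-1)*conj(-1) + 2*(1)*conj(1) + 3*(1)*conj(-1) + 3*(-1)*conj(1)
  = (1) + (1) + (2) + (2) + (-3) + (-3)
  = 0.
Dividing by |G| = 12 gives 0/12 = 0, matching the row-orthogonality relation <chi_3, chi_4> = [chi_3 = chi_4].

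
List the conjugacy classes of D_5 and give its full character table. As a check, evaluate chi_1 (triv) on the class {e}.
Conjugacy classes: {e} of size 1, {r^1, r^4} of size 2, {r^2, r^3} of size 2, {s, sr, ..., sr^4} of size 5.
Character table:
  irrep \ class              {e} (size 1)  {r^1, r^4} (size 2)  {r^2, r^3} (size 2)  {s, sr, ..., sr^4} (size 5)
  chi_1 (triv)               1             1                    1                    1                          
  chi_2 (sign: r->1, s->-1)  1             1                    1                    -1                         
  chi_3 (2d, j=1)            2             -1/2 + sqrt(5)/2     -sqrt(5)/2 - 1/2     0                          
  chi_4 (2d, j=2)            2             -sqrt(5)/2 - 1/2     -1/2 + sqrt(5)/2     0                          

Spot check: chi_1 (triv) on {e} = 1.

Argument: D_5 has order 2*5 = 10 with 4 conjugacy classes, hence 4 irreducibles. Sum of squared dims 1 + 1 + 4 + 4 = 10 = |G|. Linear characters come from the abelianisation; the 2-dimensional irreps have character r^k -> 2*cos(2*pi*j*k/5), reflections -> 0.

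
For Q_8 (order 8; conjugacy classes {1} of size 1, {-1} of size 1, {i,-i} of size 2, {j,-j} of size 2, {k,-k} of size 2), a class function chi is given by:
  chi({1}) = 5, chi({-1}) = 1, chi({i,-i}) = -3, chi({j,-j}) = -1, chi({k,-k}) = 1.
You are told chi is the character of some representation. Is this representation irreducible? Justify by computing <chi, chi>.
Not irreducible (reducible): <chi, chi> = 6 > 1.

Argument: <chi, chi> = (1/|G|) sum_C |C| * |chi(C)|^2 = (1/8)[1*|5|^2 + 1*|1|^2 + 2*|-3|^2 + 2*|-1|^2 + 2*|1|^2]
  = (1/8)[(25) + (1) + (18) + (2) + (2)] = 48/8 = 6.
A character is irreducible iff <chi, chi> = 1, so this representation is reducible.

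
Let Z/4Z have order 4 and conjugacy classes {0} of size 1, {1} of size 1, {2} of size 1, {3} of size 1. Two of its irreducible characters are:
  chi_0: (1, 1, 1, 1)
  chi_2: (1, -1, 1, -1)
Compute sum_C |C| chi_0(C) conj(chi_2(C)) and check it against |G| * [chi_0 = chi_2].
Sum = 0; so <chi_0, chi_2> = 0 (distinct irreducibles are orthogonal).

Explanation: Compute term by term over conjugacy classes (|C| * chi_0(C) * conj(chi_2(C))):
  1*(1)*conj(1) + 1*(1)*conj(-1) + 1*(1)*conj(1) + 1*(1)*conj(-1)
  = (1) + (-1) + (1) + (-1)
  = 0.
(Exp terms are combined using exp(i*s)*conj(exp(i*t)) = exp(i*(s-t)), and sums of them are collapsed using the identity that for every m > 1 the m distinct m-th roots of unity sum to 0, e.g. 1 + exp(2*I*pi/3) + exp(-2*I*pi/3) = 0.)
Dividing by |G| = 4 gives 0/4 = 0, matching the row-orthogonality relation <chi_0, chi_2> = [chi_0 = chi_2].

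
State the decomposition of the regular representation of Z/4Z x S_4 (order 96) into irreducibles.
Each irreducible V_i of dimension d_i appears with multiplicity d_i, i.e. rho_reg = (direct sum over all irreducibles V_i) d_i V_i. The irreducible dimensions for Z/4Z x S_4 are 1, 1, 1, 1, 1, 1, 1, 1, 2, 2, 2, 2, 3, 3, 3, 3, 3, 3, 3, 3: 8 irreducibles of dimension 1, each with multiplicity 1; 4 irreducibles of dimension 2, each with multiplicity 2; 8 irreducibles of dimension 3, each with multiplicity 3. Total dimension 8*1*1 + 4*2*2 + 8*3*3 = 96 = |G|.

Justification: General theorem: in the regular representation of a finite group G, each irreducible appears with multiplicity equal to its dimension. Check: dim(rho_reg) = sum d_i^2 = 1 + 1 + 1 + 1 + 1 + 1 + 1 + 1 + 4 + 4 + 4 + 4 + 9 + 9 + 9 + 9 + 9 + 9 + 9 + 9 = 96 = |G|.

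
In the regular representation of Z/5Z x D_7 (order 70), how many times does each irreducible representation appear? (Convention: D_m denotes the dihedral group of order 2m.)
Each irreducible V_i of dimension d_i appears with multiplicity d_i, i.e. rho_reg = (direct sum over all irreducibles V_i) d_i V_i. The irreducible dimensions for Z/5Z x D_7 are 1, 1, 1, 1, 1, 1, 1, 1, 1, 1, 2, 2, 2, 2, 2, 2, 2, 2, 2, 2, 2, 2, 2, 2, 2: 10 irreducibles of dimension 1, each with multiplicity 1; 15 irreducibles of dimension 2, each with multiplicity 2. Total dimension 10*1*1 + 15*2*2 = 70 = |G|.

Why: General theorem: in the regular representation of a finite group G, each irreducible appears with multiplicity equal to its dimension. Check: dim(rho_reg) = sum d_i^2 = 1 + 1 + 1 + 1 + 1 + 1 + 1 + 1 + 1 + 1 + 4 + 4 + 4 + 4 + 4 + 4 + 4 + 4 + 4 + 4 + 4 + 4 + 4 + 4 + 4 = 70 = |G|.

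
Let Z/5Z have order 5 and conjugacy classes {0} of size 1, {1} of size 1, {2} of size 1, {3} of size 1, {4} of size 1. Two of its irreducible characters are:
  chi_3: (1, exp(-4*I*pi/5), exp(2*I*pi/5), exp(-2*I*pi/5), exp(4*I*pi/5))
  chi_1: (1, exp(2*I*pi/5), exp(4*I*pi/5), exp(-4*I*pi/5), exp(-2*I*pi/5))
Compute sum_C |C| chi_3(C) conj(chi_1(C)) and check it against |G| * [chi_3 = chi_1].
Sum = 0; so <chi_3, chi_1> = 0 (distinct irreducibles are orthogonal).

Why: Compute term by term over conjugacy classes (|C| * chi_3(C) * conj(chi_1(C))):
  1*(1)*conj(1) + 1*(exp(-4*I*pi/5))*conj(exp(2*I*pi/5)) + 1*(exp(2*I*pi/5))*conj(exp(4*I*pi/5)) + 1*(exp(-2*I*pi/5))*conj(exp(-4*I*pi/5)) + 1*(exp(4*I*pi/5))*conj(exp(-2*I*pi/5))
  = (1) + (exp(4*I*pi/5)) + (exp(-2*I*pi/5)) + (exp(2*I*pi/5)) + (exp(-4*I*pi/5))
  = 0.
(Exp terms are combined using exp(i*s)*conj(exp(i*t)) = exp(i*(s-t)), and sums of them are collapsed using the identity that for every m > 1 the m distinct m-th roots of unity sum to 0, e.g. 1 + exp(2*I*pi/3) + exp(-2*I*pi/3) = 0.)
Dividing by |G| = 5 gives 0/5 = 0, matching the row-orthogonality relation <chi_3, chi_1> = [chi_3 = chi_1].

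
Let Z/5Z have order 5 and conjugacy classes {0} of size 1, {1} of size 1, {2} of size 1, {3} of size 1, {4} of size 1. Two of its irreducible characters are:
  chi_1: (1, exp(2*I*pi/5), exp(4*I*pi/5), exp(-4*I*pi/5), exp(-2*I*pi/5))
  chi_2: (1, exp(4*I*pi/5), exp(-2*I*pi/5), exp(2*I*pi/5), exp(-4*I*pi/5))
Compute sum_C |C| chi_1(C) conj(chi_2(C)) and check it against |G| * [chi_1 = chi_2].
Sum = 0; so <chi_1, chi_2> = 0 (distinct irreducibles are orthogonal).

Justification: Compute term by term over conjugacy classes (|C| * chi_1(C) * conj(chi_2(C))):
  1*(1)*conj(1) + 1*(exp(2*I*pi/5))*conj(exp(4*I*pi/5)) + 1*(exp(4*I*pi/5))*conj(exp(-2*I*pi/5)) + 1*(exp(-4*I*pi/5))*conj(exp(2*I*pi/5)) + 1*(exp(-2*I*pi/5))*conj(exp(-4*I*pi/5))
  = (1) + (exp(-2*I*pi/5)) + (exp(-4*I*pi/5)) + (exp(4*I*pi/5)) + (exp(2*I*pi/5))
  = 0.
(Exp terms are combined using exp(i*s)*conj(exp(i*t)) = exp(i*(s-t)), and sums of them are collapsed using the identity that for every m > 1 the m distinct m-th roots of unity sum to 0, e.g. 1 + exp(2*I*pi/3) + exp(-2*I*pi/3) = 0.)
Dividing by |G| = 5 gives 0/5 = 0, matching the row-orthogonality relation <chi_1, chi_2> = [chi_1 = chi_2].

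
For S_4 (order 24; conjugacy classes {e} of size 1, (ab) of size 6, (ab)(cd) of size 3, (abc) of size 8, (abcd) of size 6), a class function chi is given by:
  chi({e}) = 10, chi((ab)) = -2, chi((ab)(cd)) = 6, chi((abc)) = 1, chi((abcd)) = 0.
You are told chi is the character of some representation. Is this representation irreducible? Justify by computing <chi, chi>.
Not irreducible (reducible): <chi, chi> = 10 > 1.

Reasoning: <chi, chi> = (1/|G|) sum_C |C| * |chi(C)|^2 = (1/24)[1*|10|^2 + 6*|-2|^2 + 3*|6|^2 + 8*|1|^2 + 6*|0|^2]
  = (1/24)[(100) + (24) + (108) + (8) + (0)] = 240/24 = 10.
A character is irreducible iff <chi, chi> = 1, so this representation is reducible.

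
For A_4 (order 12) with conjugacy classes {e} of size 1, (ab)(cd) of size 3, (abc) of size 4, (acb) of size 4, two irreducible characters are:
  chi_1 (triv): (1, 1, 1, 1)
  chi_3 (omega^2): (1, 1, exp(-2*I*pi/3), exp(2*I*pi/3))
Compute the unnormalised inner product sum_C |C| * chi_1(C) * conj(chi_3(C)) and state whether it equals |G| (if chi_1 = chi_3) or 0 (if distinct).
Sum = 0; so <chi_1, chi_3> = 0 (distinct irreducibles are orthogonal).

Proof sketch: Compute term by term over conjugacy classes (|C| * chi_1(C) * conj(chi_3(C))):
  1*(1)*conj(1) + 3*(1)*conj(1) + 4*(1)*conj(exp(-2*I*pi/3)) + 4*(1)*conj(exp(2*I*pi/3))
  = (1) + (3) + (4*exp(2*I*pi/3)) + (4*exp(-2*I*pi/3))
  = 0.
(Exp terms are combined using exp(i*s)*conj(exp(i*t)) = exp(i*(s-t)), and sums of them are collapsed using the identity that for every m > 1 the m distinct m-th roots of unity sum to 0, e.g. 1 + exp(2*I*pi/3) + exp(-2*I*pi/3) = 0.)
Dividing by |G| = 12 gives 0/12 = 0, matching the row-orthogonality relation <chi_1, chi_3> = [chi_1 = chi_3].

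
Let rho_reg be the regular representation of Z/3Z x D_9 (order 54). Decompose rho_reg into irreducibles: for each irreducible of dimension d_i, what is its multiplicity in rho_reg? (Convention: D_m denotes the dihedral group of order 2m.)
Each irreducible V_i of dimension d_i appears with multiplicity d_i, i.e. rho_reg = (direct sum over all irreducibles V_i) d_i V_i. The irreducible dimensions for Z/3Z x D_9 are 1, 1, 1, 1, 1, 1, 2, 2, 2, 2, 2, 2, 2, 2, 2, 2, 2, 2: 6 irreducibles of dimension 1, each with multiplicity 1; 12 irreducibles of dimension 2, each with multiplicity 2. Total dimension 6*1*1 + 12*2*2 = 54 = |G|.

Solution. General theorem: in the regular representation of a finite group G, each irreducible appears with multiplicity equal to its dimension. Check: dim(rho_reg) = sum d_i^2 = 1 + 1 + 1 + 1 + 1 + 1 + 4 + 4 + 4 + 4 + 4 + 4 + 4 + 4 + 4 + 4 + 4 + 4 = 54 = |G|.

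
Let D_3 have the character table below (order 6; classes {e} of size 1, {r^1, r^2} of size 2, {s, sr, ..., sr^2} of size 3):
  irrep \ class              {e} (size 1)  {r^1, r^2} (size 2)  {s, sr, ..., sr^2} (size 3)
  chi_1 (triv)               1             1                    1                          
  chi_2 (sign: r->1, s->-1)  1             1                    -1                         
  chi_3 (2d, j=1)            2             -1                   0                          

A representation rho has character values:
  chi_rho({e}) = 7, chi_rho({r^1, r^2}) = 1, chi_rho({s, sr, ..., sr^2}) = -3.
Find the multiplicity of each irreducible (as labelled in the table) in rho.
Multiplicities: chi_1: 0, chi_2: 3, chi_3: 2.

Solution. Use <chi_rho, chi> = (1/|G|) sum_C |C| * chi_rho(C) * conj(chi(C)) with |G| = 6 for each irreducible chi in the table:
  <chi_rho, chi_1> = (1/6)[1*(7)*conj(1) + 2*(1)*conj(1) + 3*(-3)*conj(1)]
      = (1/6)[(7) + (2) + (-9)] = 0/6 = 0
  <chi_rho, chi_2> = (1/6)[1*(7)*conj(1) + 2*(1)*conj(1) + 3*(-3)*conj(-1)]
      = (1/6)[(7) + (2) + (9)] = 18/6 = 3
  <chi_rho, chi_3> = (1/6)[1*(7)*conj(2) + 2*(1)*conj(-1) + 3*(-3)*conj(0)]
      = (1/6)[(14) + (-2) + (0)] = 12/6 = 2
Dimension check: dim(rho) = sum (mult * dim) = 0*1 + 3*1 + 2*2 = 7 = chi_rho(e) = 7.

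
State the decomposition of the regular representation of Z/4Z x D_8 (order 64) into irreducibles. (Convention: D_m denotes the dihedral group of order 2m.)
Each irreducible V_i of dimension d_i appears with multiplicity d_i, i.e. rho_reg = (direct sum over all irreducibles V_i) d_i V_i. The irreducible dimensions for Z/4Z x D_8 are 1, 1, 1, 1, 1, 1, 1, 1, 1, 1, 1, 1, 1, 1, 1, 1, 2, 2, 2, 2, 2, 2, 2, 2, 2, 2, 2, 2: 16 irreducibles of dimension 1, each with multiplicity 1; 12 irreducibles of dimension 2, each with multiplicity 2. Total dimension 16*1*1 + 12*2*2 = 64 = |G|.

General theorem: in the regular representation of a finite group G, each irreducible appears with multiplicity equal to its dimension. Check: dim(rho_reg) = sum d_i^2 = 1 + 1 + 1 + 1 + 1 + 1 + 1 + 1 + 1 + 1 + 1 + 1 + 1 + 1 + 1 + 1 + 4 + 4 + 4 + 4 + 4 + 4 + 4 + 4 + 4 + 4 + 4 + 4 = 64 = |G|.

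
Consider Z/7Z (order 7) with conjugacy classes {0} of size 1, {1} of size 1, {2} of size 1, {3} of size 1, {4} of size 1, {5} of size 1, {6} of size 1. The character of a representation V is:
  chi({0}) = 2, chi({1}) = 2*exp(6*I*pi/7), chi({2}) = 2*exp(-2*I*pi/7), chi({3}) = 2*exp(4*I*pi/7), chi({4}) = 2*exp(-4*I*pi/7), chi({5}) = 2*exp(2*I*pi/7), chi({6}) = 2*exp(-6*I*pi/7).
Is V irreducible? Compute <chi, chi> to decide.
Not irreducible (reducible): <chi, chi> = 4 > 1.

Reasoning: <chi, chi> = (1/|G|) sum_C |C| * |chi(C)|^2 = (1/7)[1*|2|^2 + 1*|2*exp(6*I*pi/7)|^2 + 1*|2*exp(-2*I*pi/7)|^2 + 1*|2*exp(4*I*pi/7)|^2 + 1*|2*exp(-4*I*pi/7)|^2 + 1*|2*exp(2*I*pi/7)|^2 + 1*|2*exp(-6*I*pi/7)|^2]
  = (1/7)[(4) + (4) + (4) + (4) + (4) + (4) + (4)] = 28/7 = 4.
(Exp terms are combined using exp(i*s)*conj(exp(i*t)) = exp(i*(s-t)), and sums of them are collapsed using the identity that for every m > 1 the m distinct m-th roots of unity sum to 0, e.g. 1 + exp(2*I*pi/3) + exp(-2*I*pi/3) = 0.)
A character is irreducible iff <chi, chi> = 1, so this representation is reducible.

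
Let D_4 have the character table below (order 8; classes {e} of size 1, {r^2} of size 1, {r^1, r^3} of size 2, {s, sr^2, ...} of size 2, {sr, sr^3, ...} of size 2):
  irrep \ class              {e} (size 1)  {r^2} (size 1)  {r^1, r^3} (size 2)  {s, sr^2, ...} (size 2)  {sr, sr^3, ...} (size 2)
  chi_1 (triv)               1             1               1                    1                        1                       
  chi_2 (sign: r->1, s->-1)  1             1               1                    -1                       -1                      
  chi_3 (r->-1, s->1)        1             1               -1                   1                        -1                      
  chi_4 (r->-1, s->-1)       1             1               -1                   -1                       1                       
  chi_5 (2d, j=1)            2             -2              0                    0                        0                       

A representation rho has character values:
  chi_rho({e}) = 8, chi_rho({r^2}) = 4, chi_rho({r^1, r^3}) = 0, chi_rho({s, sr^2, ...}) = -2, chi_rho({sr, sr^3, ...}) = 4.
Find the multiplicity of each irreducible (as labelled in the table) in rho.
Multiplicities: chi_1: 2, chi_2: 1, chi_3: 0, chi_4: 3, chi_5: 1.

Details: Use <chi_rho, chi> = (1/|G|) sum_C |C| * chi_rho(C) * conj(chi(C)) with |G| = 8 for each irreducible chi in the table:
  <chi_rho, chi_1> = (1/8)[1*(8)*conj(1) + 1*(4)*conj(1) + 2*(0)*conj(1) + 2*(-2)*conj(1) + 2*(4)*conj(1)]
      = (1/8)[(8) + (4) + (0) + (-4) + (8)] = 16/8 = 2
  <chi_rho, chi_2> = (1/8)[1*(8)*conj(1) + 1*(4)*conj(1) + 2*(0)*conj(1) + 2*(-2)*conj(-1) + 2*(4)*conj(-1)]
      = (1/8)[(8) + (4) + (0) + (4) + (-8)] = 8/8 = 1
  <chi_rho, chi_3> = (1/8)[1*(8)*conj(1) + 1*(4)*conj(1) + 2*(0)*conj(-1) + 2*(-2)*conj(1) + 2*(4)*conj(-1)]
      = (1/8)[(8) + (4) + (0) + (-4) + (-8)] = 0/8 = 0
  <chi_rho, chi_4> = (1/8)[1*(8)*conj(1) + 1*(4)*conj(1) + 2*(0)*conj(-1) + 2*(-2)*conj(-1) + 2*(4)*conj(1)]
      = (1/8)[(8) + (4) + (0) + (4) + (8)] = 24/8 = 3
  <chi_rho, chi_5> = (1/8)[1*(8)*conj(2) + 1*(4)*conj(-2) + 2*(0)*conj(0) + 2*(-2)*conj(0) + 2*(4)*conj(0)]
      = (1/8)[(16) + (-8) + (0) + (0) + (0)] = 8/8 = 1
Dimension check: dim(rho) = sum (mult * dim) = 2*1 + 1*1 + 0*1 + 3*1 + 1*2 = 8 = chi_rho(e) = 8.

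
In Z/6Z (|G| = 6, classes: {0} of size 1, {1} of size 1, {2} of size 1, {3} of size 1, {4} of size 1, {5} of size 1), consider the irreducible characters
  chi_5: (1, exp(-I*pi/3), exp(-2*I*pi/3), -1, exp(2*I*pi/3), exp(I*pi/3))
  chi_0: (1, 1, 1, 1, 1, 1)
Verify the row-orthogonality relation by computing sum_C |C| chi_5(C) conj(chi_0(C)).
Sum = 0; so <chi_5, chi_0> = 0 (distinct irreducibles are orthogonal).

Solution. Compute term by term over conjugacy classes (|C| * chi_5(C) * conj(chi_0(C))):
  1*(1)*conj(1) + 1*(exp(-I*pi/3))*conj(1) + 1*(exp(-2*I*pi/3))*conj(1) + 1*(-1)*conj(1) + 1*(exp(2*I*pi/3))*conj(1) + 1*(exp(I*pi/3))*conj(1)
  = (1) + (exp(-I*pi/3)) + (exp(-2*I*pi/3)) + (-1) + (exp(2*I*pi/3)) + (exp(I*pi/3))
  = 0.
(Exp terms are combined using exp(i*s)*conj(exp(i*t)) = exp(i*(s-t)), and sums of them are collapsed using the identity that for every m > 1 the m distinct m-th roots of unity sum to 0, e.g. 1 + exp(2*I*pi/3) + exp(-2*I*pi/3) = 0.)
Dividing by |G| = 6 gives 0/6 = 0, matching the row-orthogonality relation <chi_5, chi_0> = [chi_5 = chi_0].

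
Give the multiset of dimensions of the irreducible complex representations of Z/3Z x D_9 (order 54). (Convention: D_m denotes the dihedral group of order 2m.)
Dimensions: 1, 1, 1, 1, 1, 1, 2, 2, 2, 2, 2, 2, 2, 2, 2, 2, 2, 2

There are 18 irreducibles (= number of conjugacy classes). Their dimensions d_i satisfy sum d_i^2 = |G| = 54: 1 + 1 + 1 + 1 + 1 + 1 + 4 + 4 + 4 + 4 + 4 + 4 + 4 + 4 + 4 + 4 + 4 + 4 = 54. (For the product with Z/3Z: each of the 3 1-dim characters of Z/3Z tensors with each irrep of D_9, giving 3 copies of each D_9-dimension.)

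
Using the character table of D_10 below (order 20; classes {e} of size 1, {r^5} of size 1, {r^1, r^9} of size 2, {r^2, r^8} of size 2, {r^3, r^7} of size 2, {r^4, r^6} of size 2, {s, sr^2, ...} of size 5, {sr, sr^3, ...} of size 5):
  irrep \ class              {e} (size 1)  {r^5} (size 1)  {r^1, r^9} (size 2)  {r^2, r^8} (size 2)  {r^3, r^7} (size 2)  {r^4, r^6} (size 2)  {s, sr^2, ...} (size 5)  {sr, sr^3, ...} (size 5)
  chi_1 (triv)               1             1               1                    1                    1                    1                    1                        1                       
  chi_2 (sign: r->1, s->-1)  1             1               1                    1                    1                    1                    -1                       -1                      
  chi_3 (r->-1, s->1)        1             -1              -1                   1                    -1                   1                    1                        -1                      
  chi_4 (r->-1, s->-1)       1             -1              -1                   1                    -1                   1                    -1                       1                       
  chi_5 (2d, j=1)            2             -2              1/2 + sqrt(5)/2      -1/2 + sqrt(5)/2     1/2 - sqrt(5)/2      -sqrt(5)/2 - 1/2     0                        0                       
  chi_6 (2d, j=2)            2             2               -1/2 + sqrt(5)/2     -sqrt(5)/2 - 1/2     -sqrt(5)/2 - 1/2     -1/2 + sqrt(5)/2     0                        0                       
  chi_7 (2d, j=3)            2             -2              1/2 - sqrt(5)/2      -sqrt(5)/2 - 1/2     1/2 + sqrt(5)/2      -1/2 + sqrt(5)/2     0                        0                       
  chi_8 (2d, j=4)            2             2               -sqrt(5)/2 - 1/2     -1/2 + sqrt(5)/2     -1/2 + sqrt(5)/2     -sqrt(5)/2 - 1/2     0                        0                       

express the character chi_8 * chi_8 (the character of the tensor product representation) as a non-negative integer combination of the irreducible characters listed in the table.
chi_8 tensor chi_8 = chi_1 + chi_2 + chi_6 (all other irreducibles have multiplicity 0).

The character of a tensor product is the pointwise product (chi_8 * chi_8)(C) = chi_8(C) * chi_8(C):
  {e}: (2)*(2), {r^5}: (2)*(2), {r^1, r^9}: (-sqrt(5)/2 - 1/2)*(-sqrt(5)/2 - 1/2), {r^2, r^8}: (-1/2 + sqrt(5)/2)*(-1/2 + sqrt(5)/2), {r^3, r^7}: (-1/2 + sqrt(5)/2)*(-1/2 + sqrt(5)/2), {r^4, r^6}: (-sqrt(5)/2 - 1/2)*(-sqrt(5)/2 - 1/2), {s, sr^2, ...}: (0)*(0), {sr, sr^3, ...}: (0)*(0)
so (chi_8 * chi_8) takes values
  {e} -> 4, {r^5} -> 4, {r^1, r^9} -> sqrt(5)/2 + 3/2, {r^2, r^8} -> 3/2 - sqrt(5)/2, {r^3, r^7} -> 3/2 - sqrt(5)/2, {r^4, r^6} -> sqrt(5)/2 + 3/2, {s, sr^2, ...} -> 0, {sr, sr^3, ...} -> 0.
Now take the inner product of this character with each irreducible chi from the table, <chi_8*chi_8, chi> = (1/20) sum_C |C| (chi_8*chi_8)(C) conj(chi(C)):
  <chi_8*chi_8, chi_1> = (1/20)[1*(4)*conj(1) + 1*(4)*conj(1) + 2*(sqrt(5)/2 + 3/2)*conj(1) + 2*(3/2 - sqrt(5)/2)*conj(1) + 2*(3/2 - sqrt(5)/2)*conj(1) + 2*(sqrt(5)/2 + 3/2)*conj(1) + 5*(0)*conj(1) + 5*(0)*conj(1)]
      = (1/20)[(4) + (4) + (sqrt(5) + 3) + (3 - sqrt(5)) + (3 - sqrt(5)) + (sqrt(5) + 3) + (0) + (0)] = 20/20 = 1
  <chi_8*chi_8, chi_2> = (1/20)[1*(4)*conj(1) + 1*(4)*conj(1) + 2*(sqrt(5)/2 + 3/2)*conj(1) + 2*(3/2 - sqrt(5)/2)*conj(1) + 2*(3/2 - sqrt(5)/2)*conj(1) + 2*(sqrt(5)/2 + 3/2)*conj(1) + 5*(0)*conj(-1) + 5*(0)*conj(-1)]
      = (1/20)[(4) + (4) + (sqrt(5) + 3) + (3 - sqrt(5)) + (3 - sqrt(5)) + (sqrt(5) + 3) + (0) + (0)] = 20/20 = 1
  <chi_8*chi_8, chi_3> = (1/20)[1*(4)*conj(1) + 1*(4)*conj(-1) + 2*(sqrt(5)/2 + 3/2)*conj(-1) + 2*(3/2 - sqrt(5)/2)*conj(1) + 2*(3/2 - sqrt(5)/2)*conj(-1) + 2*(sqrt(5)/2 + 3/2)*conj(1) + 5*(0)*conj(1) + 5*(0)*conj(-1)]
      = (1/20)[(4) + (-4) + (-3 - sqrt(5)) + (3 - sqrt(5)) + (-3 + sqrt(5)) + (sqrt(5) + 3) + (0) + (0)] = 0/20 = 0
  <chi_8*chi_8, chi_4> = (1/20)[1*(4)*conj(1) + 1*(4)*conj(-1) + 2*(sqrt(5)/2 + 3/2)*conj(-1) + 2*(3/2 - sqrt(5)/2)*conj(1) + 2*(3/2 - sqrt(5)/2)*conj(-1) + 2*(sqrt(5)/2 + 3/2)*conj(1) + 5*(0)*conj(-1) + 5*(0)*conj(1)]
      = (1/20)[(4) + (-4) + (-3 - sqrt(5)) + (3 - sqrt(5)) + (-3 + sqrt(5)) + (sqrt(5) + 3) + (0) + (0)] = 0/20 = 0
  <chi_8*chi_8, chi_5> = (1/20)[1*(4)*conj(2) + 1*(4)*conj(-2) + 2*(sqrt(5)/2 + 3/2)*conj(1/2 + sqrt(5)/2) + 2*(3/2 - sqrt(5)/2)*conj(-1/2 + sqrt(5)/2) + 2*(3/2 - sqrt(5)/2)*conj(1/2 - sqrt(5)/2) + 2*(sqrt(5)/2 + 3/2)*conj(-sqrt(5)/2 - 1/2) + 5*(0)*conj(0) + 5*(0)*conj(0)]
      = (1/20)[(8) + (-8) + (4 + 2*sqrt(5)) + (-4 + 2*sqrt(5)) + (4 - 2*sqrt(5)) + (-2*sqrt(5) - 4) + (0) + (0)] = 0/20 = 0
  <chi_8*chi_8, chi_6> = (1/20)[1*(4)*conj(2) + 1*(4)*conj(2) + 2*(sqrt(5)/2 + 3/2)*conj(-1/2 + sqrt(5)/2) + 2*(3/2 - sqrt(5)/2)*conj(-sqrt(5)/2 - 1/2) + 2*(3/2 - sqrt(5)/2)*conj(-sqrt(5)/2 - 1/2) + 2*(sqrt(5)/2 + 3/2)*conj(-1/2 + sqrt(5)/2) + 5*(0)*conj(0) + 5*(0)*conj(0)]
      = (1/20)[(8) + (8) + (1 + sqrt(5)) + (1 - sqrt(5)) + (1 - sqrt(5)) + (1 + sqrt(5)) + (0) + (0)] = 20/20 = 1
  <chi_8*chi_8, chi_7> = (1/20)[1*(4)*conj(2) + 1*(4)*conj(-2) + 2*(sqrt(5)/2 + 3/2)*conj(1/2 - sqrt(5)/2) + 2*(3/2 - sqrt(5)/2)*conj(-sqrt(5)/2 - 1/2) + 2*(3/2 - sqrt(5)/2)*conj(1/2 + sqrt(5)/2) + 2*(sqrt(5)/2 + 3/2)*conj(-1/2 + sqrt(5)/2) + 5*(0)*conj(0) + 5*(0)*conj(0)]
      = (1/20)[(8) + (-8) + (-sqrt(5) - 1) + (1 - sqrt(5)) + (-1 + sqrt(5)) + (1 + sqrt(5)) + (0) + (0)] = 0/20 = 0
  <chi_8*chi_8, chi_8> = (1/20)[1*(4)*conj(2) + 1*(4)*conj(2) + 2*(sqrt(5)/2 + 3/2)*conj(-sqrt(5)/2 - 1/2) + 2*(3/2 - sqrt(5)/2)*conj(-1/2 + sqrt(5)/2) + 2*(3/2 - sqrt(5)/2)*conj(-1/2 + sqrt(5)/2) + 2*(sqrt(5)/2 + 3/2)*conj(-sqrt(5)/2 - 1/2) + 5*(0)*conj(0) + 5*(0)*conj(0)]
      = (1/20)[(8) + (8) + (-2*sqrt(5) - 4) + (-4 + 2*sqrt(5)) + (-4 + 2*sqrt(5)) + (-2*sqrt(5) - 4) + (0) + (0)] = 0/20 = 0
Hence the multiplicities are chi_1: 1, chi_2: 1, chi_6: 1. Dimension check: dim(chi_8)*dim(chi_8) = 2*2 = 4 and sum (mult * dim) = 1*1 + 1*1 + 1*2 = 4.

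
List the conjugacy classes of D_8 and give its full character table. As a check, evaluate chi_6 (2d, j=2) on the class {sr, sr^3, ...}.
Conjugacy classes: {e} of size 1, {r^4} of size 1, {r^1, r^7} of size 2, {r^2, r^6} of size 2, {r^3, r^5} of size 2, {s, sr^2, ...} of size 4, {sr, sr^3, ...} of size 4.
Character table:
  irrep \ class              {e} (size 1)  {r^4} (size 1)  {r^1, r^7} (size 2)  {r^2, r^6} (size 2)  {r^3, r^5} (size 2)  {s, sr^2, ...} (size 4)  {sr, sr^3, ...} (size 4)
  chi_1 (triv)               1             1               1                    1                    1                    1                        1                       
  chi_2 (sign: r->1, s->-1)  1             1               1                    1                    1                    -1                       -1                      
  chi_3 (r->-1, s->1)        1             1               -1                   1                    -1                   1                        -1                      
  chi_4 (r->-1, s->-1)       1             1               -1                   1                    -1                   -1                       1                       
  chi_5 (2d, j=1)            2             -2              sqrt(2)              0                    -sqrt(2)             0                        0                       
  chi_6 (2d, j=2)            2             2               0                    -2                   0                    0                        0                       
  chi_7 (2d, j=3)            2             -2              -sqrt(2)             0                    sqrt(2)              0                        0                       

Spot check: chi_6 (2d, j=2) on {sr, sr^3, ...} = 0.

Argument: D_8 has order 2*8 = 16 with 7 conjugacy classes, hence 7 irreducibles. Sum of squared dims 1 + 1 + 1 + 1 + 4 + 4 + 4 = 16 = |G|. Linear characters come from the abelianisation; the 2-dimensional irreps have character r^k -> 2*cos(2*pi*j*k/8), reflections -> 0.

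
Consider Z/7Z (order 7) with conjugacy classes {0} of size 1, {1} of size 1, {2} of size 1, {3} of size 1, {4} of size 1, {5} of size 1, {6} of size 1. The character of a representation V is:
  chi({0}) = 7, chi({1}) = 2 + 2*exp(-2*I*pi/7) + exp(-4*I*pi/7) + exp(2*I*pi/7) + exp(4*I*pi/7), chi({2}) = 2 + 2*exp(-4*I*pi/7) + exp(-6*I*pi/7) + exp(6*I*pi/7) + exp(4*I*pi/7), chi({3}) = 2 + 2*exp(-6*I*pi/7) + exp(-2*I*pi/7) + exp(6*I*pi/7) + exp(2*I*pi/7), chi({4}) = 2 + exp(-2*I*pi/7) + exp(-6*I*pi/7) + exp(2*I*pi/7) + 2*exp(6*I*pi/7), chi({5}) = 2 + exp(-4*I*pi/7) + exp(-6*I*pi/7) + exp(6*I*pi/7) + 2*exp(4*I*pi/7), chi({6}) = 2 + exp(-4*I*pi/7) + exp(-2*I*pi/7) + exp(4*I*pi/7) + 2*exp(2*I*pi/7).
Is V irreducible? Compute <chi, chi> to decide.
Not irreducible (reducible): <chi, chi> = 11 > 1.

Proof sketch: <chi, chi> = (1/|G|) sum_C |C| * |chi(C)|^2 = (1/7)[1*|7|^2 + 1*|2 + 2*exp(-2*I*pi/7) + exp(-4*I*pi/7) + exp(2*I*pi/7) + exp(4*I*pi/7)|^2 + 1*|2 + 2*exp(-4*I*pi/7) + exp(-6*I*pi/7) + exp(6*I*pi/7) + exp(4*I*pi/7)|^2 + 1*|2 + 2*exp(-6*I*pi/7) + exp(-2*I*pi/7) + exp(6*I*pi/7) + exp(2*I*pi/7)|^2 + 1*|2 + exp(-2*I*pi/7) + exp(-6*I*pi/7) + exp(2*I*pi/7) + 2*exp(6*I*pi/7)|^2 + 1*|2 + exp(-4*I*pi/7) + exp(-6*I*pi/7) + exp(6*I*pi/7) + 2*exp(4*I*pi/7)|^2 + 1*|2 + exp(-4*I*pi/7) + exp(-2*I*pi/7) + exp(4*I*pi/7) + 2*exp(2*I*pi/7)|^2]
  = (1/7)[(49) + (11 + 9*exp(-2*I*pi/7) + 6*exp(-4*I*pi/7) + 4*exp(-6*I*pi/7) + 4*exp(6*I*pi/7) + 6*exp(4*I*pi/7) + 9*exp(2*I*pi/7)) + (11 + 9*exp(-4*I*pi/7) + 4*exp(-2*I*pi/7) + 6*exp(-6*I*pi/7) + 6*exp(6*I*pi/7) + 4*exp(2*I*pi/7) + 9*exp(4*I*pi/7)) + (11 + 6*exp(-2*I*pi/7) + 9*exp(-6*I*pi/7) + 4*exp(-4*I*pi/7) + 4*exp(4*I*pi/7) + 9*exp(6*I*pi/7) + 6*exp(2*I*pi/7)) + (11 + 6*exp(-2*I*pi/7) + 9*exp(-6*I*pi/7) + 4*exp(-4*I*pi/7) + 4*exp(4*I*pi/7) + 9*exp(6*I*pi/7) + 6*exp(2*I*pi/7)) + (11 + 9*exp(-4*I*pi/7) + 4*exp(-2*I*pi/7) + 6*exp(-6*I*pi/7) + 6*exp(6*I*pi/7) + 4*exp(2*I*pi/7) + 9*exp(4*I*pi/7)) + (11 + 9*exp(-2*I*pi/7) + 6*exp(-4*I*pi/7) + 4*exp(-6*I*pi/7) + 4*exp(6*I*pi/7) + 6*exp(4*I*pi/7) + 9*exp(2*I*pi/7))] = 77/7 = 11.
(Exp terms are combined using exp(i*s)*conj(exp(i*t)) = exp(i*(s-t)), and sums of them are collapsed using the identity that for every m > 1 the m distinct m-th roots of unity sum to 0, e.g. 1 + exp(2*I*pi/3) + exp(-2*I*pi/3) = 0.)
A character is irreducible iff <chi, chi> = 1, so this representation is reducible.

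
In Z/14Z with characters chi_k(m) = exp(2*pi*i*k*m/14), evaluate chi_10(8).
chi_10(8) = zeta_14^80 = exp(-4*I*pi/7)

Solution. chi_10(8) = zeta_14^(10*8) = zeta_14^80. Since zeta_14^14 = 1, this equals zeta_14^10 = exp(2*pi*i*10/14) = exp(-4*I*pi/7).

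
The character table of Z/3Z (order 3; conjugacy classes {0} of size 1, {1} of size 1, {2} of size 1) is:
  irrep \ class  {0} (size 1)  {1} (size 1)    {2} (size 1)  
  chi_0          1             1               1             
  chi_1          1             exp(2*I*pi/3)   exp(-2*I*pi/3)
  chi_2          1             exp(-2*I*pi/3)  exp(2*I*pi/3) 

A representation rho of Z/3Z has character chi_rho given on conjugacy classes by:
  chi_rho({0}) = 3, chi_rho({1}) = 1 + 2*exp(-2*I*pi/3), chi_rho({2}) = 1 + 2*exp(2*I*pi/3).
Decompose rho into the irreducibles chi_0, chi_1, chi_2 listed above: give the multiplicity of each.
Multiplicities: chi_0: 1, chi_1: 0, chi_2: 2.

Details: Use <chi_rho, chi> = (1/|G|) sum_C |C| * chi_rho(C) * conj(chi(C)) with |G| = 3 for each irreducible chi in the table:
  <chi_rho, chi_0> = (1/3)[1*(3)*conj(1) + 1*(1 + 2*exp(-2*I*pi/3))*conj(1) + 1*(1 + 2*exp(2*I*pi/3))*conj(1)]
      = (1/3)[(3) + (1 + 2*exp(-2*I*pi/3)) + (1 + 2*exp(2*I*pi/3))] = 3/3 = 1
  <chi_rho, chi_1> = (1/3)[1*(3)*conj(1) + 1*(1 + 2*exp(-2*I*pi/3))*conj(exp(2*I*pi/3)) + 1*(1 + 2*exp(2*I*pi/3))*conj(exp(-2*I*pi/3))]
      = (1/3)[(3) + (exp(-2*I*pi/3) + 2*exp(2*I*pi/3)) + (2*exp(-2*I*pi/3) + exp(2*I*pi/3))] = 0/3 = 0
  <chi_rho, chi_2> = (1/3)[1*(3)*conj(1) + 1*(1 + 2*exp(-2*I*pi/3))*conj(exp(-2*I*pi/3)) + 1*(1 + 2*exp(2*I*pi/3))*conj(exp(2*I*pi/3))]
      = (1/3)[(3) + (2 + exp(2*I*pi/3)) + (2 + exp(-2*I*pi/3))] = 6/3 = 2
(Exp terms are combined using exp(i*s)*conj(exp(i*t)) = exp(i*(s-t)), and sums of them are collapsed using the identity that for every m > 1 the m distinct m-th roots of unity sum to 0, e.g. 1 + exp(2*I*pi/3) + exp(-2*I*pi/3) = 0.)
Dimension check: dim(rho) = sum (mult * dim) = 1*1 + 0*1 + 2*1 = 3 = chi_rho(e) = 3.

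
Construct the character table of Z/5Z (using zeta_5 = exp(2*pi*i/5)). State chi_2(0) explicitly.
Character table of Z/5Z (irreps indexed chi_0,...,chi_4 with chi_k(m) = zeta_5^(k*m), zeta_5 = exp(2*pi*i/5)):
  irrep \ class  {0} (size 1)  {1} (size 1)    {2} (size 1)    {3} (size 1)    {4} (size 1)  
  chi_0          1             1               1               1               1             
  chi_1          1             exp(2*I*pi/5)   exp(4*I*pi/5)   exp(-4*I*pi/5)  exp(-2*I*pi/5)
  chi_2          1             exp(4*I*pi/5)   exp(-2*I*pi/5)  exp(2*I*pi/5)   exp(-4*I*pi/5)
  chi_3          1             exp(-4*I*pi/5)  exp(2*I*pi/5)   exp(-2*I*pi/5)  exp(4*I*pi/5) 
  chi_4          1             exp(-2*I*pi/5)  exp(-4*I*pi/5)  exp(4*I*pi/5)   exp(2*I*pi/5) 

Spot check: chi_2(0) = zeta_5^(2*0) = zeta_5^0 = 1.

Z/5Z is abelian, so all 5 irreducible complex representations are 1-dimensional. They are given by chi_k(m) = zeta_5^(k*m) for k = 0,...,4. Row orthogonality: sum_m chi_k(m) conj(chi_l(m)) = 5 * [k = l].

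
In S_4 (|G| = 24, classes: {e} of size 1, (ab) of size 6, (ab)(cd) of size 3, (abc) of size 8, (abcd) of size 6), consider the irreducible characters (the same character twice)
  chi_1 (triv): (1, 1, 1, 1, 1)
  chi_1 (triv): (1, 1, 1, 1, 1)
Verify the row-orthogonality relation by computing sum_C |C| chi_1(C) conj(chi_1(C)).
Sum = 24 = |G| = 24; so <chi_1, chi_1> = 1 (norm-1 confirms irreducibility).

Justification: Compute term by term over conjugacy classes (|C| * chi_1(C) * conj(chi_1(C))):
  1*(1)*conj(1) + 6*(1)*conj(1) + 3*(1)*conj(1) + 8*(1)*conj(1) + 6*(1)*conj(1)
  = (1) + (6) + (3) + (8) + (6)
  = 24.
Dividing by |G| = 24 gives 24/24 = 1, matching the row-orthogonality relation <chi_1, chi_1> = [chi_1 = chi_1].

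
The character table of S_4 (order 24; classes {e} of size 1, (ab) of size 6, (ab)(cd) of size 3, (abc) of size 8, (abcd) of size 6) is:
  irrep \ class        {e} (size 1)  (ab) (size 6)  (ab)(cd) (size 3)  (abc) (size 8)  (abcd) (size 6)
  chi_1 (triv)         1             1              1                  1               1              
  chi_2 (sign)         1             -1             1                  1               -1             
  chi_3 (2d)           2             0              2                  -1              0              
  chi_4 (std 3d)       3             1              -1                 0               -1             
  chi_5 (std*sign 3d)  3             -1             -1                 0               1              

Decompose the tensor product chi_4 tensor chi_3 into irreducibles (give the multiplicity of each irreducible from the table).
chi_4 tensor chi_3 = chi_4 + chi_5 (all other irreducibles have multiplicity 0).

Why: The character of a tensor product is the pointwise product (chi_4 * chi_3)(C) = chi_4(C) * chi_3(C):
  {e}: (3)*(2), (ab): (1)*(0), (ab)(cd): (-1)*(2), (abc): (0)*(-1), (abcd): (-1)*(0)
so (chi_4 * chi_3) takes values
  {e} -> 6, (ab) -> 0, (ab)(cd) -> -2, (abc) -> 0, (abcd) -> 0.
Now take the inner product of this character with each irreducible chi from the table, <chi_4*chi_3, chi> = (1/24) sum_C |C| (chi_4*chi_3)(C) conj(chi(C)):
  <chi_4*chi_3, chi_1> = (1/24)[1*(6)*conj(1) + 6*(0)*conj(1) + 3*(-2)*conj(1) + 8*(0)*conj(1) + 6*(0)*conj(1)]
      = (1/24)[(6) + (0) + (-6) + (0) + (0)] = 0/24 = 0
  <chi_4*chi_3, chi_2> = (1/24)[1*(6)*conj(1) + 6*(0)*conj(-1) + 3*(-2)*conj(1) + 8*(0)*conj(1) + 6*(0)*conj(-1)]
      = (1/24)[(6) + (0) + (-6) + (0) + (0)] = 0/24 = 0
  <chi_4*chi_3, chi_3> = (1/24)[1*(6)*conj(2) + 6*(0)*conj(0) + 3*(-2)*conj(2) + 8*(0)*conj(-1) + 6*(0)*conj(0)]
      = (1/24)[(12) + (0) + (-12) + (0) + (0)] = 0/24 = 0
  <chi_4*chi_3, chi_4> = (1/24)[1*(6)*conj(3) + 6*(0)*conj(1) + 3*(-2)*conj(-1) + 8*(0)*conj(0) + 6*(0)*conj(-1)]
      = (1/24)[(18) + (0) + (6) + (0) + (0)] = 24/24 = 1
  <chi_4*chi_3, chi_5> = (1/24)[1*(6)*conj(3) + 6*(0)*conj(-1) + 3*(-2)*conj(-1) + 8*(0)*conj(0) + 6*(0)*conj(1)]
      = (1/24)[(18) + (0) + (6) + (0) + (0)] = 24/24 = 1
Hence the multiplicities are chi_4: 1, chi_5: 1. Dimension check: dim(chi_4)*dim(chi_3) = 3*2 = 6 and sum (mult * dim) = 1*3 + 1*3 = 6.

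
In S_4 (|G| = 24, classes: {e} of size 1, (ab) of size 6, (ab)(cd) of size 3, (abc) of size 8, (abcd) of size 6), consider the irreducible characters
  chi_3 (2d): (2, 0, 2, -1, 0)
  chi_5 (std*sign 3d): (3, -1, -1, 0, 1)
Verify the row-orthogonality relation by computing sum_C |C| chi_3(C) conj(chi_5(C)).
Sum = 0; so <chi_3, chi_5> = 0 (distinct irreducibles are orthogonal).

Argument: Compute term by term over conjugacy classes (|C| * chi_3(C) * conj(chi_5(C))):
  1*(2)*conj(3) + 6*(0)*conj(-1) + 3*(2)*conj(-1) + 8*(-1)*conj(0) + 6*(0)*conj(1)
  = (6) + (0) + (-6) + (0) + (0)
  = 0.
Dividing by |G| = 24 gives 0/24 = 0, matching the row-orthogonality relation <chi_3, chi_5> = [chi_3 = chi_5].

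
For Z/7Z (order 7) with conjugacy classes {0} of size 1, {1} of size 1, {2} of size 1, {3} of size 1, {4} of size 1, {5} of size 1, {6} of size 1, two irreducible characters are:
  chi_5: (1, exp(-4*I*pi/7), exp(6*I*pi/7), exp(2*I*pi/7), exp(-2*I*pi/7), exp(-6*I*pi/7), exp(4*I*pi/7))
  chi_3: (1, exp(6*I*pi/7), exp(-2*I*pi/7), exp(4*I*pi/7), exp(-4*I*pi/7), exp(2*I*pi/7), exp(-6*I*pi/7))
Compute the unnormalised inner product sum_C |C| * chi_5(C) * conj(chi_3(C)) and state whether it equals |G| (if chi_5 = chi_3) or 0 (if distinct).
Sum = 0; so <chi_5, chi_3> = 0 (distinct irreducibles are orthogonal).

Compute term by term over conjugacy classes (|C| * chi_5(C) * conj(chi_3(C))):
  1*(1)*conj(1) + 1*(exp(-4*I*pi/7))*conj(exp(6*I*pi/7)) + 1*(exp(6*I*pi/7))*conj(exp(-2*I*pi/7)) + 1*(exp(2*I*pi/7))*conj(exp(4*I*pi/7)) + 1*(exp(-2*I*pi/7))*conj(exp(-4*I*pi/7)) + 1*(exp(-6*I*pi/7))*conj(exp(2*I*pi/7)) + 1*(exp(4*I*pi/7))*conj(exp(-6*I*pi/7))
  = (1) + (exp(4*I*pi/7)) + (exp(-6*I*pi/7)) + (exp(-2*I*pi/7)) + (exp(2*I*pi/7)) + (exp(6*I*pi/7)) + (exp(-4*I*pi/7))
  = 0.
(Exp terms are combined using exp(i*s)*conj(exp(i*t)) = exp(i*(s-t)), and sums of them are collapsed using the identity that for every m > 1 the m distinct m-th roots of unity sum to 0, e.g. 1 + exp(2*I*pi/3) + exp(-2*I*pi/3) = 0.)
Dividing by |G| = 7 gives 0/7 = 0, matching the row-orthogonality relation <chi_5, chi_3> = [chi_5 = chi_3].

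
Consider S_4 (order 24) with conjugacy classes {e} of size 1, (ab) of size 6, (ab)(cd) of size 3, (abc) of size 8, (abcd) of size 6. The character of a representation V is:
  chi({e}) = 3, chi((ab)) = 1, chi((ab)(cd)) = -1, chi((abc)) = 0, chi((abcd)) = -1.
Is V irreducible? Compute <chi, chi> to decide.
Irreducible: <chi, chi> = 1.

Details: <chi, chi> = (1/|G|) sum_C |C| * |chi(C)|^2 = (1/24)[1*|3|^2 + 6*|1|^2 + 3*|-1|^2 + 8*|0|^2 + 6*|-1|^2]
  = (1/24)[(9) + (6) + (3) + (0) + (6)] = 24/24 = 1.
A character is irreducible iff <chi, chi> = 1, so this representation is irreducible.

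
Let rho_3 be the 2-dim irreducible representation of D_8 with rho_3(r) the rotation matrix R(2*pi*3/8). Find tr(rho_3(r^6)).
chi_{rho_3}(r^6) = 2*cos(2*pi*3*6/8) = 0

Argument: rho_3(r^6) is rotation by angle 2*pi*3*6/8, whose trace is 2*cos(2*pi*3*6/8) = 0.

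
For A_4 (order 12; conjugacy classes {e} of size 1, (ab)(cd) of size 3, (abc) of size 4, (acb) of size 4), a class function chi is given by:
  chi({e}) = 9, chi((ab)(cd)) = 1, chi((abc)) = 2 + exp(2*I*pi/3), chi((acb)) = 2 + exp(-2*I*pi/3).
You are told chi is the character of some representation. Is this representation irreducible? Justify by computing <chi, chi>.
Not irreducible (reducible): <chi, chi> = 9 > 1.

Reasoning: <chi, chi> = (1/|G|) sum_C |C| * |chi(C)|^2 = (1/12)[1*|9|^2 + 3*|1|^2 + 4*|2 + exp(2*I*pi/3)|^2 + 4*|2 + exp(-2*I*pi/3)|^2]
  = (1/12)[(81) + (3) + (12) + (12)] = 108/12 = 9.
(Exp terms are combined using exp(i*s)*conj(exp(i*t)) = exp(i*(s-t)), and sums of them are collapsed using the identity that for every m > 1 the m distinct m-th roots of unity sum to 0, e.g. 1 + exp(2*I*pi/3) + exp(-2*I*pi/3) = 0.)
A character is irreducible iff <chi, chi> = 1, so this representation is reducible.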